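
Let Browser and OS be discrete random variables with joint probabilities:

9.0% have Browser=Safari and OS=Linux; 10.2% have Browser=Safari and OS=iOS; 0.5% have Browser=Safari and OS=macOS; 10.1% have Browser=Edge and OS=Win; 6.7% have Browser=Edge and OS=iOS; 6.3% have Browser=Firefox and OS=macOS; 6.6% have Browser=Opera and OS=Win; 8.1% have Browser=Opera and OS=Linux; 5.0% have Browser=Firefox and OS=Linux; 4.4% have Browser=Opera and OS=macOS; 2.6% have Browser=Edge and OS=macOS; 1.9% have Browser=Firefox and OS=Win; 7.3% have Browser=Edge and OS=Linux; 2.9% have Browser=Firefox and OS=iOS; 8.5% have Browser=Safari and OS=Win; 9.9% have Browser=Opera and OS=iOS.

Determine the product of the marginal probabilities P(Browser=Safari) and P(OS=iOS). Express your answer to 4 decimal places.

0.0838

P(Browser=Safari) = 0.085 + 0.005 + 0.090 + 0.102 = 0.282.
P(OS=iOS) = 0.029 + 0.102 + 0.067 + 0.099 = 0.297.
Product: 0.282 × 0.297 = 0.0838.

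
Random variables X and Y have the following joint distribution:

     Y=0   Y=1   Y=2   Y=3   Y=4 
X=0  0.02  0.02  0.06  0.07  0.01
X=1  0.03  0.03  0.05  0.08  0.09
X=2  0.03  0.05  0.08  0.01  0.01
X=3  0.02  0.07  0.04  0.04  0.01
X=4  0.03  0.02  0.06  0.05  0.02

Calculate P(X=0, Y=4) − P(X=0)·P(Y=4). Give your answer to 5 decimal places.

-0.01520

P(X=0) = 0.02 + 0.02 + 0.06 + 0.07 + 0.01 = 0.18.
P(Y=4) = 0.01 + 0.09 + 0.01 + 0.01 + 0.02 = 0.14.
P(X=0, Y=4) − P(X=0)P(Y=4) = 0.01 − 0.18×0.14 = -0.01520.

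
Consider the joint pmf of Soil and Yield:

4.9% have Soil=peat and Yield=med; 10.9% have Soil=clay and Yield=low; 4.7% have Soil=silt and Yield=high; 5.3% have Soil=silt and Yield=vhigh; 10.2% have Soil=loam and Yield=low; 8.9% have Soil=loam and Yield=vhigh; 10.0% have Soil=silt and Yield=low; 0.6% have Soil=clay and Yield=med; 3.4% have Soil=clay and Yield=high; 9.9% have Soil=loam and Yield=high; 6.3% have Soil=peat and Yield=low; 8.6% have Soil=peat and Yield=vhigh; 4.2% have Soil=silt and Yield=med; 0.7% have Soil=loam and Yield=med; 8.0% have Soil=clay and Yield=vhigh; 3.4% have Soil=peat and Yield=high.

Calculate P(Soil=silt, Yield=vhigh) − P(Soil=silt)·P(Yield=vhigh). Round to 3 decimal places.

-0.022

P(Soil=silt) = 0.100 + 0.042 + 0.047 + 0.053 = 0.242.
P(Yield=vhigh) = 0.089 + 0.080 + 0.053 + 0.086 = 0.308.
P(Soil=silt, Yield=vhigh) − P(Soil=silt)P(Yield=vhigh) = 0.053 − 0.242×0.308 = -0.022.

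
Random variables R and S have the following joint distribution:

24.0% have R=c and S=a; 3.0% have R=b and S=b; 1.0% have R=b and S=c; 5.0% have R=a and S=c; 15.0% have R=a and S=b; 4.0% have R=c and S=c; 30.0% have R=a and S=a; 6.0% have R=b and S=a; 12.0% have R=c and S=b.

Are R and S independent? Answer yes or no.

Every cell satisfies P(R,S) = P(R)·P(S). For instance P(R=c) = 0.400, P(S=b) = 0.300, and 0.400×0.300 = 0.120 matches the joint entry. So R and S are independent.

yes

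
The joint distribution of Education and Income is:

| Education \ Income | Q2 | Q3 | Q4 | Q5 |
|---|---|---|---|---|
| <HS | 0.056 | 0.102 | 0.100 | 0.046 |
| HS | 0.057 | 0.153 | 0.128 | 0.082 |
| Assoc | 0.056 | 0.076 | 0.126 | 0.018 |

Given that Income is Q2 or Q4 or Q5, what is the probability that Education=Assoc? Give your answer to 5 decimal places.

P(Income=Q2) = 0.056 + 0.057 + 0.056 = 0.169.
P(Income=Q4) = 0.100 + 0.128 + 0.126 = 0.354.
P(Income=Q5) = 0.046 + 0.082 + 0.018 = 0.146.
P(Income ∈ {Q2, Q4, Q5}) = 0.169 + 0.354 + 0.146 = 0.669; P(Education=Assoc, Income ∈ {Q2, Q4, Q5}) = 0.056 + 0.126 + 0.018 = 0.200.
P(Education=Assoc | Income ∈ {Q2, Q4, Q5}) = 0.200/0.669 = 0.29895.

0.29895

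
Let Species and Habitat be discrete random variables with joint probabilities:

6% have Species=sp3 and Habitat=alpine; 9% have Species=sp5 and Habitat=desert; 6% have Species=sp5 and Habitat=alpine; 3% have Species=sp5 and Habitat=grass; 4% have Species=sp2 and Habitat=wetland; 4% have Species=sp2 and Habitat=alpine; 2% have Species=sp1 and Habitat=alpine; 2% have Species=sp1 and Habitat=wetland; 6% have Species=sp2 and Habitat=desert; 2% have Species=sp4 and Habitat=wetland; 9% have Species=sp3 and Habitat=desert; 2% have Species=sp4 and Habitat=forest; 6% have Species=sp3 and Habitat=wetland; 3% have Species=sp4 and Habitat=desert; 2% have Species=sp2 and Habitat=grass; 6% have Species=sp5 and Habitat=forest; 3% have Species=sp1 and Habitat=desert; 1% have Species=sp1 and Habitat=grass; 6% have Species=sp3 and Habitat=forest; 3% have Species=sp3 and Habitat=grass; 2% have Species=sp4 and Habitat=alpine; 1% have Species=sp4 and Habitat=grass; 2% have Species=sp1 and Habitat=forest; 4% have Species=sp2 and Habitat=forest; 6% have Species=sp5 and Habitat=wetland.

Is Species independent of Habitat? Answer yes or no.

Every cell satisfies P(Species,Habitat) = P(Species)·P(Habitat). For instance P(Species=sp5) = 0.30, P(Habitat=forest) = 0.20, and 0.30×0.20 = 0.06 matches the joint entry. So Species and Habitat are independent.

yes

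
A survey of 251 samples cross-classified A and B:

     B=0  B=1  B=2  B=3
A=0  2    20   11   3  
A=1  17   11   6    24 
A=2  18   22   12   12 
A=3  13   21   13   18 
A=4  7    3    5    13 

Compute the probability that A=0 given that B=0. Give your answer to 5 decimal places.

Total with B=0: 2 + 17 + 18 + 13 + 7 = 57.
P(A=0 | B=0) = 2/57 = 0.03509.

0.03509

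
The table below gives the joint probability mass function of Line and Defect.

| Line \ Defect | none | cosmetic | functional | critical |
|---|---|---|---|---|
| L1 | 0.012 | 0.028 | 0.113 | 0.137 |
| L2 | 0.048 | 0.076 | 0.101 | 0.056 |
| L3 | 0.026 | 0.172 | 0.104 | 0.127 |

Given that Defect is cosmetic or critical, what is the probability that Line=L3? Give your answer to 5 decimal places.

P(Defect=cosmetic) = 0.028 + 0.076 + 0.172 = 0.276.
P(Defect=critical) = 0.137 + 0.056 + 0.127 = 0.320.
P(Defect ∈ {cosmetic, critical}) = 0.276 + 0.320 = 0.596; P(Line=L3, Defect ∈ {cosmetic, critical}) = 0.172 + 0.127 = 0.299.
P(Line=L3 | Defect ∈ {cosmetic, critical}) = 0.299/0.596 = 0.50168.

0.50168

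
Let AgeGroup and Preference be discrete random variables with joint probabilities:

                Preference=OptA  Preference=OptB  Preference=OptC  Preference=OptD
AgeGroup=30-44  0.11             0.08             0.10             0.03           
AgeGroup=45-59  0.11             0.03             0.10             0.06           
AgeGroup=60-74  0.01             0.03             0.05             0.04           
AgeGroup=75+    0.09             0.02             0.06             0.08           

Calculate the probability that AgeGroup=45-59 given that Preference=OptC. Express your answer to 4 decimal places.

P(Preference=OptC) = 0.10 + 0.10 + 0.05 + 0.06 = 0.31.
P(AgeGroup=45-59 | Preference=OptC) = 0.10/0.31 = 0.3226.

0.3226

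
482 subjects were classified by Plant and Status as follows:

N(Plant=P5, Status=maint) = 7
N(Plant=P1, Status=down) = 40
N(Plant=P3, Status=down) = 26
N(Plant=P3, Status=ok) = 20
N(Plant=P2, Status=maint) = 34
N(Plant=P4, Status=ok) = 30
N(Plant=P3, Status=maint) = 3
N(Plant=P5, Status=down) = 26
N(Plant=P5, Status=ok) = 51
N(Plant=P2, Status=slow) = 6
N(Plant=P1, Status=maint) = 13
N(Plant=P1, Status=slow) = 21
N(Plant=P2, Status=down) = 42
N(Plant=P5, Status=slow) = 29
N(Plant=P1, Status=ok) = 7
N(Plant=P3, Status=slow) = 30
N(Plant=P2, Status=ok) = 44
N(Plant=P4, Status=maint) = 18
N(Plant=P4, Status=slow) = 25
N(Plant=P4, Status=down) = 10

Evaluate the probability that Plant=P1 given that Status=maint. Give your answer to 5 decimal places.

0.17333

Total with Status=maint: 13 + 34 + 3 + 18 + 7 = 75.
P(Plant=P1 | Status=maint) = 13/75 = 0.17333.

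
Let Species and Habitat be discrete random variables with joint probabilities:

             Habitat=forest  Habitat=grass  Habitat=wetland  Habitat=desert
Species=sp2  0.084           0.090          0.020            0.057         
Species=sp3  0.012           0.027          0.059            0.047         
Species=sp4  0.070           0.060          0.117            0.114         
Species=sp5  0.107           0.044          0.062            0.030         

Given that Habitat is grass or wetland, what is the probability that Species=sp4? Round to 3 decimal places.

P(Habitat=grass) = 0.090 + 0.027 + 0.060 + 0.044 = 0.221.
P(Habitat=wetland) = 0.020 + 0.059 + 0.117 + 0.062 = 0.258.
P(Habitat ∈ {grass, wetland}) = 0.221 + 0.258 = 0.479; P(Species=sp4, Habitat ∈ {grass, wetland}) = 0.060 + 0.117 = 0.177.
P(Species=sp4 | Habitat ∈ {grass, wetland}) = 0.177/0.479 = 0.370.

0.370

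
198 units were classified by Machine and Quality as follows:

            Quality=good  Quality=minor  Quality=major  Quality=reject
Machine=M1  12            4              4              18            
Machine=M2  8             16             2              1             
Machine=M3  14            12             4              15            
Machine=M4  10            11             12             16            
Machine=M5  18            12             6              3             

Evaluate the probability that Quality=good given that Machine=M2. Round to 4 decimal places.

0.2963

Total with Machine=M2: 8 + 16 + 2 + 1 = 27.
P(Quality=good | Machine=M2) = 8/27 = 0.2963.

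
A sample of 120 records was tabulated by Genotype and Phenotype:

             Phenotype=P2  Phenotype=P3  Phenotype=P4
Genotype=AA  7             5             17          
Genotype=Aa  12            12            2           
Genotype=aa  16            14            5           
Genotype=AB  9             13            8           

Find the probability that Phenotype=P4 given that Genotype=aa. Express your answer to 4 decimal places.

0.1429

Total with Genotype=aa: 16 + 14 + 5 = 35.
P(Phenotype=P4 | Genotype=aa) = 5/35 = 0.1429.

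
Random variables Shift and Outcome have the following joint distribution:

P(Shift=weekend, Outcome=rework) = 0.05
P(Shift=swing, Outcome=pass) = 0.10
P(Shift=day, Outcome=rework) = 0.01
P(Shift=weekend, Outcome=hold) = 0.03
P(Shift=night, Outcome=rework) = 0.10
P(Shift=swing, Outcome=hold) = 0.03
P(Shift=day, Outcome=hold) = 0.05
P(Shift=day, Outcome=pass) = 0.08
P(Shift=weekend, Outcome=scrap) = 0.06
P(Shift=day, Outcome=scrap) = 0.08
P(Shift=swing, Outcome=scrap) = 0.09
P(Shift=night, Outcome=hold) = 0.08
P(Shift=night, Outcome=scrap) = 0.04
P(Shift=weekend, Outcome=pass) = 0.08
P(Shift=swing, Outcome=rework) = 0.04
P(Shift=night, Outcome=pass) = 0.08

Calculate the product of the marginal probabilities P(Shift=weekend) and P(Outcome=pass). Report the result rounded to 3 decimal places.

P(Shift=weekend) = 0.08 + 0.05 + 0.06 + 0.03 = 0.22.
P(Outcome=pass) = 0.08 + 0.10 + 0.08 + 0.08 = 0.34.
Product: 0.22 × 0.34 = 0.075.

0.075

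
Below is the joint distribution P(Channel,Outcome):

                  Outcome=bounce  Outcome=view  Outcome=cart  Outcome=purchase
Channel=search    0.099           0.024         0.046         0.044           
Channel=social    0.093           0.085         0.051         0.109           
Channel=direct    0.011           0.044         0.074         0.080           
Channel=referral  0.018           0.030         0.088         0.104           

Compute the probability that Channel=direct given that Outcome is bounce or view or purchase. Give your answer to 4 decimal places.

P(Outcome=bounce) = 0.099 + 0.093 + 0.011 + 0.018 = 0.221.
P(Outcome=view) = 0.024 + 0.085 + 0.044 + 0.030 = 0.183.
P(Outcome=purchase) = 0.044 + 0.109 + 0.080 + 0.104 = 0.337.
P(Outcome ∈ {bounce, view, purchase}) = 0.221 + 0.183 + 0.337 = 0.741; P(Channel=direct, Outcome ∈ {bounce, view, purchase}) = 0.011 + 0.044 + 0.080 = 0.135.
P(Channel=direct | Outcome ∈ {bounce, view, purchase}) = 0.135/0.741 = 0.1822.

0.1822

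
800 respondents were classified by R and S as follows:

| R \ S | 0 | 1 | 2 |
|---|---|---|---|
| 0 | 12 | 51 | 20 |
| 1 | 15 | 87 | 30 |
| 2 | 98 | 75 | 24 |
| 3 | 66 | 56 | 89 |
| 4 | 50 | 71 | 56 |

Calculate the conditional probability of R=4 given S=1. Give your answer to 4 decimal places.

0.2088

Total with S=1: 51 + 87 + 75 + 56 + 71 = 340.
P(R=4 | S=1) = 71/340 = 0.2088.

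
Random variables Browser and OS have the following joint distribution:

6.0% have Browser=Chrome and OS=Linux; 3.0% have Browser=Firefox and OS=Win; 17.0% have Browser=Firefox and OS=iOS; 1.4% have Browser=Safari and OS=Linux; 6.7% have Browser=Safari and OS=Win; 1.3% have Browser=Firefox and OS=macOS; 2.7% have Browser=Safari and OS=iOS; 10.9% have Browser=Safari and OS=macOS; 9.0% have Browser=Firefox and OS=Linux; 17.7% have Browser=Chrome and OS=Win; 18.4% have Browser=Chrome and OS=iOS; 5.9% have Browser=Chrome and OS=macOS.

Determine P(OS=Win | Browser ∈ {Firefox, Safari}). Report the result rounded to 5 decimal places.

P(Browser=Firefox) = 0.030 + 0.013 + 0.090 + 0.170 = 0.303.
P(Browser=Safari) = 0.067 + 0.109 + 0.014 + 0.027 = 0.217.
P(Browser ∈ {Firefox, Safari}) = 0.303 + 0.217 = 0.520; P(OS=Win, Browser ∈ {Firefox, Safari}) = 0.030 + 0.067 = 0.097.
P(OS=Win | Browser ∈ {Firefox, Safari}) = 0.097/0.520 = 0.18654.

0.18654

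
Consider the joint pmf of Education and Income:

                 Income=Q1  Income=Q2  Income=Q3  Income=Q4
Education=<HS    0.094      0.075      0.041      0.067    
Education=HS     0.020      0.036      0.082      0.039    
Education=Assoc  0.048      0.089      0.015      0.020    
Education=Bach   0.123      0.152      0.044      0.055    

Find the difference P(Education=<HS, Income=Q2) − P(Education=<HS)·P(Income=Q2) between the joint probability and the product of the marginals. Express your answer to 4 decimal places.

P(Education=<HS) = 0.094 + 0.075 + 0.041 + 0.067 = 0.277.
P(Income=Q2) = 0.075 + 0.036 + 0.089 + 0.152 = 0.352.
P(Education=<HS, Income=Q2) − P(Education=<HS)P(Income=Q2) = 0.075 − 0.277×0.352 = -0.0225.

-0.0225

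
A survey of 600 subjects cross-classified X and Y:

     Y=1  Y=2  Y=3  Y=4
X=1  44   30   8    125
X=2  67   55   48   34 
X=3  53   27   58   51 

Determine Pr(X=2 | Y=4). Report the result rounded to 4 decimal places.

Total with Y=4: 125 + 34 + 51 = 210.
P(X=2 | Y=4) = 34/210 = 0.1619.

0.1619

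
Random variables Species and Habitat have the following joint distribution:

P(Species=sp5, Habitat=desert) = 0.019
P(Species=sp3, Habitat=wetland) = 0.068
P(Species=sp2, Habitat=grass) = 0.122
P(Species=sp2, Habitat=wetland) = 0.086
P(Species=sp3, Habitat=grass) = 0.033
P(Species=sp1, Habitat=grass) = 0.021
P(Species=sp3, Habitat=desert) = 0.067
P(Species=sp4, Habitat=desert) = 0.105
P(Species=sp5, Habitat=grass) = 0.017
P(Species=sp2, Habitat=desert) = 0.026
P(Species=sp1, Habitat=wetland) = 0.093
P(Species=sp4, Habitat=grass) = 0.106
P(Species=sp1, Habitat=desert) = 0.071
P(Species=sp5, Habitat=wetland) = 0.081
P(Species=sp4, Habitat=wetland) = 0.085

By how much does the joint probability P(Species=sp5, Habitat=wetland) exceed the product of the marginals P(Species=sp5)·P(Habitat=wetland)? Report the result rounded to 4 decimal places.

0.0327

P(Species=sp5) = 0.017 + 0.081 + 0.019 = 0.117.
P(Habitat=wetland) = 0.093 + 0.086 + 0.068 + 0.085 + 0.081 = 0.413.
P(Species=sp5, Habitat=wetland) − P(Species=sp5)P(Habitat=wetland) = 0.081 − 0.117×0.413 = 0.0327.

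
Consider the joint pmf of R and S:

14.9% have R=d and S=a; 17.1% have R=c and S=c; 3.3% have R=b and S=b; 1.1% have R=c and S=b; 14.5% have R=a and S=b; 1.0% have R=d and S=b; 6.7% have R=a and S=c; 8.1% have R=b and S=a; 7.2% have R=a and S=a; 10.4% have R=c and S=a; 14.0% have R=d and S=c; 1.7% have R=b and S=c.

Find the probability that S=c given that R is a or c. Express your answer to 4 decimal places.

0.4175

P(R=a) = 0.072 + 0.145 + 0.067 = 0.284.
P(R=c) = 0.104 + 0.011 + 0.171 = 0.286.
P(R ∈ {a, c}) = 0.284 + 0.286 = 0.570; P(S=c, R ∈ {a, c}) = 0.067 + 0.171 = 0.238.
P(S=c | R ∈ {a, c}) = 0.238/0.570 = 0.4175.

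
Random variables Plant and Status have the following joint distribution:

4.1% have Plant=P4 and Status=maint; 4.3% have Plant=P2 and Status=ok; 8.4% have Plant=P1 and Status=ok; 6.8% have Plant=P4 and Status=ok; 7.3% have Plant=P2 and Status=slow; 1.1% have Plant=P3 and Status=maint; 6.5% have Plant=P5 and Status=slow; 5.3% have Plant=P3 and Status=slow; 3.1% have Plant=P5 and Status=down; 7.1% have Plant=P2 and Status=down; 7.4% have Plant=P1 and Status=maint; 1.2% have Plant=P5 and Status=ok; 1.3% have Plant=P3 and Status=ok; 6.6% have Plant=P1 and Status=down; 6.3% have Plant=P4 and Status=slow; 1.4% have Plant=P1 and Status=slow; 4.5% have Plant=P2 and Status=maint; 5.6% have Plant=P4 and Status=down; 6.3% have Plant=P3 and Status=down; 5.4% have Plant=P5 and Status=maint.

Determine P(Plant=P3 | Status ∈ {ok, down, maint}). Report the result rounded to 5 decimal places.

P(Status=ok) = 0.084 + 0.043 + 0.013 + 0.068 + 0.012 = 0.220.
P(Status=down) = 0.066 + 0.071 + 0.063 + 0.056 + 0.031 = 0.287.
P(Status=maint) = 0.074 + 0.045 + 0.011 + 0.041 + 0.054 = 0.225.
P(Status ∈ {ok, down, maint}) = 0.220 + 0.287 + 0.225 = 0.732; P(Plant=P3, Status ∈ {ok, down, maint}) = 0.013 + 0.063 + 0.011 = 0.087.
P(Plant=P3 | Status ∈ {ok, down, maint}) = 0.087/0.732 = 0.11885.

0.11885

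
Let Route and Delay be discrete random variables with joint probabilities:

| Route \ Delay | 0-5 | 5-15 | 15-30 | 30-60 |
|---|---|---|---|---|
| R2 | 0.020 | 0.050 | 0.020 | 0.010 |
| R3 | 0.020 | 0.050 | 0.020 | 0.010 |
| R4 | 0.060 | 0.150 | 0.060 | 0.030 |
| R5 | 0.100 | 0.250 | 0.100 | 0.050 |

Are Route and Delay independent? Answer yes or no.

Every cell satisfies P(Route,Delay) = P(Route)·P(Delay). For instance P(Route=R3) = 0.100, P(Delay=0-5) = 0.200, and 0.100×0.200 = 0.020 matches the joint entry. So Route and Delay are independent.

yes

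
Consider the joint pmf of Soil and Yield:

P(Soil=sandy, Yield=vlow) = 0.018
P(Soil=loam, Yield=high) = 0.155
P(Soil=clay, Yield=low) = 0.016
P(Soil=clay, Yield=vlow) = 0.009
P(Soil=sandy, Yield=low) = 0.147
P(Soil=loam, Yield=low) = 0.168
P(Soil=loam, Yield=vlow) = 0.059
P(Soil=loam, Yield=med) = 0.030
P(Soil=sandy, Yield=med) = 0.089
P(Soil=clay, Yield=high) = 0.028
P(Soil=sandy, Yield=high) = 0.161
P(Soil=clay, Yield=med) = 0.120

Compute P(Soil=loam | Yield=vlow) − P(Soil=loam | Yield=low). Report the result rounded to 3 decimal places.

0.178

P(Yield=vlow) = 0.018 + 0.059 + 0.009 = 0.086; P(Soil=loam | Yield=vlow) = 0.059/0.086 = 0.6860.
P(Yield=low) = 0.147 + 0.168 + 0.016 = 0.331; P(Soil=loam | Yield=low) = 0.168/0.331 = 0.5076.
Difference = 0.178.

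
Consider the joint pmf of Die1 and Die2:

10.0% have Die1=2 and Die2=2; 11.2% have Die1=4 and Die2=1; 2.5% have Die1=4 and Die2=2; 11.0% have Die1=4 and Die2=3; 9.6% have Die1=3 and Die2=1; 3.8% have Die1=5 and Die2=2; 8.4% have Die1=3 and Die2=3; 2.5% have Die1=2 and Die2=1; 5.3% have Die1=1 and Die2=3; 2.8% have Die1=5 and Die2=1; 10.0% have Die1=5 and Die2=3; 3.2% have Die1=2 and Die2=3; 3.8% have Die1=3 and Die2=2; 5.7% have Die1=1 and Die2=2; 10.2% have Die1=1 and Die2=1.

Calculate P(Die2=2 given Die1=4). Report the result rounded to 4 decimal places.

0.1012

P(Die1=4) = 0.112 + 0.025 + 0.110 = 0.247.
P(Die2=2 | Die1=4) = 0.025/0.247 = 0.1012.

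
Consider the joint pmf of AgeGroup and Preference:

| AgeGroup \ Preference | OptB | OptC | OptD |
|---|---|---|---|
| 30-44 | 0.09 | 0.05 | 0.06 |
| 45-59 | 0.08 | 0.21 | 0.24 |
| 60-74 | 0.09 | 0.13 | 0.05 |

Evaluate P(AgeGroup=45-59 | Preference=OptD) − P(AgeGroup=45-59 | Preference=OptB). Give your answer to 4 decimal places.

P(Preference=OptD) = 0.06 + 0.24 + 0.05 = 0.35; P(AgeGroup=45-59 | Preference=OptD) = 0.24/0.35 = 0.68571.
P(Preference=OptB) = 0.09 + 0.08 + 0.09 = 0.26; P(AgeGroup=45-59 | Preference=OptB) = 0.08/0.26 = 0.30769.
Difference = 0.3780.

0.3780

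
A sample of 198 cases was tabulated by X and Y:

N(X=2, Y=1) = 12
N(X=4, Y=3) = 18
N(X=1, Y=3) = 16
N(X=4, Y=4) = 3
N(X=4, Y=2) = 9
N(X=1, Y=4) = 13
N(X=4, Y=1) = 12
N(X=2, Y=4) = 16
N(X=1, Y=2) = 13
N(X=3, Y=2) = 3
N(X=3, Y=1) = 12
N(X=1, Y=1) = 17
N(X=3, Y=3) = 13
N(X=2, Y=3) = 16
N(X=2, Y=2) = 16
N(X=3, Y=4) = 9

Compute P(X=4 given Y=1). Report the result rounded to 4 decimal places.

0.2264

Total with Y=1: 17 + 12 + 12 + 12 = 53.
P(X=4 | Y=1) = 12/53 = 0.2264.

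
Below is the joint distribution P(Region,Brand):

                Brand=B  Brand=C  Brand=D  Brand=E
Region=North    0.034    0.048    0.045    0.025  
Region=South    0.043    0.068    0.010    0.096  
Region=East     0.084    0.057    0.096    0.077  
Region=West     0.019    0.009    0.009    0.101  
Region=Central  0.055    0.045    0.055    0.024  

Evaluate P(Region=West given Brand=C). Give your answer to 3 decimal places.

P(Brand=C) = 0.048 + 0.068 + 0.057 + 0.009 + 0.045 = 0.227.
P(Region=West | Brand=C) = 0.009/0.227 = 0.040.

0.040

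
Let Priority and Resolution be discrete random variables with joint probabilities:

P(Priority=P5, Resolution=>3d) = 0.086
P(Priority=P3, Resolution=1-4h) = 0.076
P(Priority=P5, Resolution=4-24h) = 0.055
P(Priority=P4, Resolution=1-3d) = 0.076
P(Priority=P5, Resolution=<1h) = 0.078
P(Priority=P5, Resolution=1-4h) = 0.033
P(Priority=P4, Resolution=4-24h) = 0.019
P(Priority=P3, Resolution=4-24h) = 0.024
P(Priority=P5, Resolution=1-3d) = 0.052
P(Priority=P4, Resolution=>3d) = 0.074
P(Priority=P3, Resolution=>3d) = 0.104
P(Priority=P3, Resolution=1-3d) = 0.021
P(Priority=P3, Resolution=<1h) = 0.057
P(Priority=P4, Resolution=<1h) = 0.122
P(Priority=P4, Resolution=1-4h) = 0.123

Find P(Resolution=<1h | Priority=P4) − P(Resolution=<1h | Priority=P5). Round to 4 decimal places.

P(Priority=P4) = 0.122 + 0.123 + 0.019 + 0.076 + 0.074 = 0.414; P(Resolution=<1h | Priority=P4) = 0.122/0.414 = 0.29469.
P(Priority=P5) = 0.078 + 0.033 + 0.055 + 0.052 + 0.086 = 0.304; P(Resolution=<1h | Priority=P5) = 0.078/0.304 = 0.25658.
Difference = 0.0381.

0.0381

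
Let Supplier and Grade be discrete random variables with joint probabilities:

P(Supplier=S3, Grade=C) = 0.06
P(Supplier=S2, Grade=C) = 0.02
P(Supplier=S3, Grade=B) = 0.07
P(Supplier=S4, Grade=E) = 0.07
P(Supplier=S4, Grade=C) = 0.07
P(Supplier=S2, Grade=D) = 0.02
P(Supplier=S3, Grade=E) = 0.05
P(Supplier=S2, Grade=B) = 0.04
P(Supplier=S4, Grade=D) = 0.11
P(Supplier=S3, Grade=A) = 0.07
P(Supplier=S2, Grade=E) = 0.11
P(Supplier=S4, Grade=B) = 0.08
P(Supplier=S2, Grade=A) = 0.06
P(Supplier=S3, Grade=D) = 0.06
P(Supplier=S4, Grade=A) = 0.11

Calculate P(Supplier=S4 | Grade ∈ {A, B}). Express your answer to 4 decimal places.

0.4419

P(Grade=A) = 0.06 + 0.07 + 0.11 = 0.24.
P(Grade=B) = 0.04 + 0.07 + 0.08 = 0.19.
P(Grade ∈ {A, B}) = 0.24 + 0.19 = 0.43; P(Supplier=S4, Grade ∈ {A, B}) = 0.11 + 0.08 = 0.19.
P(Supplier=S4 | Grade ∈ {A, B}) = 0.19/0.43 = 0.4419.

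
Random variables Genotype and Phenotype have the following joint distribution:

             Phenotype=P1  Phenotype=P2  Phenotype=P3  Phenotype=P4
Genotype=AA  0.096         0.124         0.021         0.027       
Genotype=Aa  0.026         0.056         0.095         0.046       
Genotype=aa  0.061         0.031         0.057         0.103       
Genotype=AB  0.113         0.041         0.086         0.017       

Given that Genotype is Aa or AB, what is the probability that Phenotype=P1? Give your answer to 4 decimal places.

0.2896

P(Genotype=Aa) = 0.026 + 0.056 + 0.095 + 0.046 = 0.223.
P(Genotype=AB) = 0.113 + 0.041 + 0.086 + 0.017 = 0.257.
P(Genotype ∈ {Aa, AB}) = 0.223 + 0.257 = 0.480; P(Phenotype=P1, Genotype ∈ {Aa, AB}) = 0.026 + 0.113 = 0.139.
P(Phenotype=P1 | Genotype ∈ {Aa, AB}) = 0.139/0.480 = 0.2896.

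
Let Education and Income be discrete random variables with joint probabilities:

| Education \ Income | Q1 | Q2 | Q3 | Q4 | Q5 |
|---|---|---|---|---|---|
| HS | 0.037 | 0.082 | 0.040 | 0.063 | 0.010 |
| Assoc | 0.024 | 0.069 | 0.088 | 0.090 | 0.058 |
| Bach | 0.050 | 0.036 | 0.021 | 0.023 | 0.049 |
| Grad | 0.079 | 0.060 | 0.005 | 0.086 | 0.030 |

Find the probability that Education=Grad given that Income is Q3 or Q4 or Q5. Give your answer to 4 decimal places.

0.2149

P(Income=Q3) = 0.040 + 0.088 + 0.021 + 0.005 = 0.154.
P(Income=Q4) = 0.063 + 0.090 + 0.023 + 0.086 = 0.262.
P(Income=Q5) = 0.010 + 0.058 + 0.049 + 0.030 = 0.147.
P(Income ∈ {Q3, Q4, Q5}) = 0.154 + 0.262 + 0.147 = 0.563; P(Education=Grad, Income ∈ {Q3, Q4, Q5}) = 0.005 + 0.086 + 0.030 = 0.121.
P(Education=Grad | Income ∈ {Q3, Q4, Q5}) = 0.121/0.563 = 0.2149.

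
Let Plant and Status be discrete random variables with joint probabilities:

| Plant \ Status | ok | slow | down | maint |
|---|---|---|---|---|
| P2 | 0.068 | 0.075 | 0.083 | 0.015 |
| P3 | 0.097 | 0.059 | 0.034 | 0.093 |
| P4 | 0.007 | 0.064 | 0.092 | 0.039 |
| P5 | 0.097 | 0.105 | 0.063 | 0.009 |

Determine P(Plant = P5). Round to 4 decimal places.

0.2740

P(Plant=P5) = 0.097 + 0.105 + 0.063 + 0.009 = 0.274.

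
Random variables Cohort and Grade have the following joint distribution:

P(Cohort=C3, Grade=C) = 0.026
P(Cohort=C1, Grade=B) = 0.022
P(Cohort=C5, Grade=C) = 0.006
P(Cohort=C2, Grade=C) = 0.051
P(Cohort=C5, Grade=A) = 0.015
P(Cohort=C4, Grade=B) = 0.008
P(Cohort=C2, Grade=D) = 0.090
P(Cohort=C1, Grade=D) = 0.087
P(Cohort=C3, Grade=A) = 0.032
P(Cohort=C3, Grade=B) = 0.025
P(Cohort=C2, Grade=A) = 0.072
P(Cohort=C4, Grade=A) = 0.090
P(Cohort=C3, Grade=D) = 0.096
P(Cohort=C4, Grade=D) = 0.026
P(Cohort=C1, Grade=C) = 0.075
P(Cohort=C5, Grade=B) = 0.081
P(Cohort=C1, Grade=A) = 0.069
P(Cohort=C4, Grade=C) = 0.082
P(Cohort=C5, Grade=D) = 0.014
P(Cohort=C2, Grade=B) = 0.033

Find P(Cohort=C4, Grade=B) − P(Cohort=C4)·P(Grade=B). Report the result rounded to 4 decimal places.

-0.0268

P(Cohort=C4) = 0.090 + 0.008 + 0.082 + 0.026 = 0.206.
P(Grade=B) = 0.022 + 0.033 + 0.025 + 0.008 + 0.081 = 0.169.
P(Cohort=C4, Grade=B) − P(Cohort=C4)P(Grade=B) = 0.008 − 0.206×0.169 = -0.0268.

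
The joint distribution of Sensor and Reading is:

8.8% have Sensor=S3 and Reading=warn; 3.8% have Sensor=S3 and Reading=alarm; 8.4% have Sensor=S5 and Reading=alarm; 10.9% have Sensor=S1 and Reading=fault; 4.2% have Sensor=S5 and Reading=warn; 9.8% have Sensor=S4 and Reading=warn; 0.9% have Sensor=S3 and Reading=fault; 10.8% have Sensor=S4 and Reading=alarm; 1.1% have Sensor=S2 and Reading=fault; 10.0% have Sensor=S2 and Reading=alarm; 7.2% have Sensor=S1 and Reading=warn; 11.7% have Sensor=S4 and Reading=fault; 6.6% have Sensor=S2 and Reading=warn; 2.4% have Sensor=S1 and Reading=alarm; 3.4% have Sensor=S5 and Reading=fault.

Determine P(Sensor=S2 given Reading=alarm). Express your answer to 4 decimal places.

0.2825

P(Reading=alarm) = 0.024 + 0.100 + 0.038 + 0.108 + 0.084 = 0.354.
P(Sensor=S2 | Reading=alarm) = 0.100/0.354 = 0.2825.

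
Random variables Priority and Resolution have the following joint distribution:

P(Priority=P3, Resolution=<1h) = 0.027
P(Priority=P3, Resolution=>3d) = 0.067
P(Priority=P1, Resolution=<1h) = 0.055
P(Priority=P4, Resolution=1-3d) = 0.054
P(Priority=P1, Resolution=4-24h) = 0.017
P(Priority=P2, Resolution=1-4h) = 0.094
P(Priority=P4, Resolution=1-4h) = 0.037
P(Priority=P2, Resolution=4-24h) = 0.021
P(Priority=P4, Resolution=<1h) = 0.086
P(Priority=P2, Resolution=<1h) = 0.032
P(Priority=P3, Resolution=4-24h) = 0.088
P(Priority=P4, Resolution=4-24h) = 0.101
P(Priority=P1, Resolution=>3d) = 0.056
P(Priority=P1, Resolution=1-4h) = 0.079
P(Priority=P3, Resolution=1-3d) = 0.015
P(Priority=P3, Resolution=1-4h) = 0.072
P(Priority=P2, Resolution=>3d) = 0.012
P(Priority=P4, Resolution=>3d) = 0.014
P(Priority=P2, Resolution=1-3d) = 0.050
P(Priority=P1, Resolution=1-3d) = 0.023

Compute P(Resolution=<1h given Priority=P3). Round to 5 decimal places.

0.10037

P(Priority=P3) = 0.027 + 0.072 + 0.088 + 0.015 + 0.067 = 0.269.
P(Resolution=<1h | Priority=P3) = 0.027/0.269 = 0.10037.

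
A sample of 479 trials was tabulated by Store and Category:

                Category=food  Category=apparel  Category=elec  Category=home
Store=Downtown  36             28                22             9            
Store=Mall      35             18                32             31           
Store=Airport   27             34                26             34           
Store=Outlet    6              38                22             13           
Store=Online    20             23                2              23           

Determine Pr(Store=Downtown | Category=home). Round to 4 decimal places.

Total with Category=home: 9 + 31 + 34 + 13 + 23 = 110.
P(Store=Downtown | Category=home) = 9/110 = 0.0818.

0.0818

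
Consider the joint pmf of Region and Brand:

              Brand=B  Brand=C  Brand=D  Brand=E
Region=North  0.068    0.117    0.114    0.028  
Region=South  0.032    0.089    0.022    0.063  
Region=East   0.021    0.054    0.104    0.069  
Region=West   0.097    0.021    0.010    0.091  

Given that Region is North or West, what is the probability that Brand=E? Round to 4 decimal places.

P(Region=North) = 0.068 + 0.117 + 0.114 + 0.028 = 0.327.
P(Region=West) = 0.097 + 0.021 + 0.010 + 0.091 = 0.219.
P(Region ∈ {North, West}) = 0.327 + 0.219 = 0.546; P(Brand=E, Region ∈ {North, West}) = 0.028 + 0.091 = 0.119.
P(Brand=E | Region ∈ {North, West}) = 0.119/0.546 = 0.2179.

0.2179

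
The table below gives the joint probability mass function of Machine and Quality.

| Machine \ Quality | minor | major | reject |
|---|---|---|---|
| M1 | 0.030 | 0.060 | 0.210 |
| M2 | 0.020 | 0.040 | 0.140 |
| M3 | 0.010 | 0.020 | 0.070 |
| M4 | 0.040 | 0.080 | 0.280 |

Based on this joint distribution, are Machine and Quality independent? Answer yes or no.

yes

Every cell satisfies P(Machine,Quality) = P(Machine)·P(Quality). For instance P(Machine=M2) = 0.200, P(Quality=minor) = 0.100, and 0.200×0.100 = 0.020 matches the joint entry. So Machine and Quality are independent.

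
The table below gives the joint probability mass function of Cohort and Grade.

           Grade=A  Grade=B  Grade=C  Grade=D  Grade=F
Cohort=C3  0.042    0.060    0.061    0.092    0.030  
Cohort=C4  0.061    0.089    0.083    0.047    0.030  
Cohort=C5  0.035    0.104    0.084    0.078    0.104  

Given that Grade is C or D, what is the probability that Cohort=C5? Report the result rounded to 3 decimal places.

P(Grade=C) = 0.061 + 0.083 + 0.084 = 0.228.
P(Grade=D) = 0.092 + 0.047 + 0.078 = 0.217.
P(Grade ∈ {C, D}) = 0.228 + 0.217 = 0.445; P(Cohort=C5, Grade ∈ {C, D}) = 0.084 + 0.078 = 0.162.
P(Cohort=C5 | Grade ∈ {C, D}) = 0.162/0.445 = 0.364.

0.364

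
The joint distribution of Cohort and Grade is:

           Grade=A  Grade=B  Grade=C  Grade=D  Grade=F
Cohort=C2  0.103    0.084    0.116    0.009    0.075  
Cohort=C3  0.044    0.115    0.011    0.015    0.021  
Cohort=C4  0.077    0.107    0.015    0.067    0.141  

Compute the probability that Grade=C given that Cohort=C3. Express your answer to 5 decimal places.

0.05340

P(Cohort=C3) = 0.044 + 0.115 + 0.011 + 0.015 + 0.021 = 0.206.
P(Grade=C | Cohort=C3) = 0.011/0.206 = 0.05340.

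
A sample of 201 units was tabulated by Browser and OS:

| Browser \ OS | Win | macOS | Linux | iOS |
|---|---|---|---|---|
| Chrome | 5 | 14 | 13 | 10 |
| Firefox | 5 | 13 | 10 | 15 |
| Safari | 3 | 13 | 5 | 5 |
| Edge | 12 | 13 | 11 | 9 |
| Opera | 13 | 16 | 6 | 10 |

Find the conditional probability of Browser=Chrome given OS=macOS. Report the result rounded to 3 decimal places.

Total with OS=macOS: 14 + 13 + 13 + 13 + 16 = 69.
P(Browser=Chrome | OS=macOS) = 14/69 = 0.203.

0.203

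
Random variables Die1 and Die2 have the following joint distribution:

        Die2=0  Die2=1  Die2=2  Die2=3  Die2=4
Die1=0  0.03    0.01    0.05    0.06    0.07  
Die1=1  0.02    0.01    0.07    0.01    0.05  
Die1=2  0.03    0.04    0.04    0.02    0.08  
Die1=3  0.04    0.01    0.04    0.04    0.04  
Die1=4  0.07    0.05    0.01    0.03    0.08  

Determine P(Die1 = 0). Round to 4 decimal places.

P(Die1=0) = 0.03 + 0.01 + 0.05 + 0.06 + 0.07 = 0.22.

0.2200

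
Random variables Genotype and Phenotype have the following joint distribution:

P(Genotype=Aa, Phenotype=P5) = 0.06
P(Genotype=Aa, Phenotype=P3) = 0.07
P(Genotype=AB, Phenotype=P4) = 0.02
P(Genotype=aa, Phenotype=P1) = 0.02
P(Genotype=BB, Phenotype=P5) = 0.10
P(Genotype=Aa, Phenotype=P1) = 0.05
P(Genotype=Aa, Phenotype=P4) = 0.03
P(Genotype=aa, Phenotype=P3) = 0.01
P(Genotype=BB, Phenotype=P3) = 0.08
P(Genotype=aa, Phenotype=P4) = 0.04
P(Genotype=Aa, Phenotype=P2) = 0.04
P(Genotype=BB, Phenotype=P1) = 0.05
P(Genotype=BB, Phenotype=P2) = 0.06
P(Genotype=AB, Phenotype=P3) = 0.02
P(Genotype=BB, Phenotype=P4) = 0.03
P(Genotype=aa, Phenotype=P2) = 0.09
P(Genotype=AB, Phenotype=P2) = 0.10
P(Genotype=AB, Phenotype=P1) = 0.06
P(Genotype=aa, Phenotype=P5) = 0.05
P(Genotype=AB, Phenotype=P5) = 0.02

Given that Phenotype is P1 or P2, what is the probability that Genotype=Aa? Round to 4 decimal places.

0.1915

P(Phenotype=P1) = 0.05 + 0.02 + 0.06 + 0.05 = 0.18.
P(Phenotype=P2) = 0.04 + 0.09 + 0.10 + 0.06 = 0.29.
P(Phenotype ∈ {P1, P2}) = 0.18 + 0.29 = 0.47; P(Genotype=Aa, Phenotype ∈ {P1, P2}) = 0.05 + 0.04 = 0.09.
P(Genotype=Aa | Phenotype ∈ {P1, P2}) = 0.09/0.47 = 0.1915.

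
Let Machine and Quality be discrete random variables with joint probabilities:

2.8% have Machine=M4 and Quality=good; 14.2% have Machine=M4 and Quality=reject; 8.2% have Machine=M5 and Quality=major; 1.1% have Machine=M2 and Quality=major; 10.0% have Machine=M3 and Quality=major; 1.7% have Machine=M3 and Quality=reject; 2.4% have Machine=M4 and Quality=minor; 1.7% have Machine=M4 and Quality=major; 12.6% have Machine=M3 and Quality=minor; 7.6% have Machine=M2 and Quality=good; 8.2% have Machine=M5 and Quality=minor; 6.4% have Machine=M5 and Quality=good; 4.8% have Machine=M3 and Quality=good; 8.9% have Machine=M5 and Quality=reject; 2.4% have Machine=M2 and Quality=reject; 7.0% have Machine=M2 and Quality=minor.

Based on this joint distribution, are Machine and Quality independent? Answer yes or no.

no

P(Machine=M4) = 0.211 and P(Quality=reject) = 0.272, so their product is 0.05739, but P(Machine=M4, Quality=reject) = 0.142. Since these differ, Machine and Quality are not independent.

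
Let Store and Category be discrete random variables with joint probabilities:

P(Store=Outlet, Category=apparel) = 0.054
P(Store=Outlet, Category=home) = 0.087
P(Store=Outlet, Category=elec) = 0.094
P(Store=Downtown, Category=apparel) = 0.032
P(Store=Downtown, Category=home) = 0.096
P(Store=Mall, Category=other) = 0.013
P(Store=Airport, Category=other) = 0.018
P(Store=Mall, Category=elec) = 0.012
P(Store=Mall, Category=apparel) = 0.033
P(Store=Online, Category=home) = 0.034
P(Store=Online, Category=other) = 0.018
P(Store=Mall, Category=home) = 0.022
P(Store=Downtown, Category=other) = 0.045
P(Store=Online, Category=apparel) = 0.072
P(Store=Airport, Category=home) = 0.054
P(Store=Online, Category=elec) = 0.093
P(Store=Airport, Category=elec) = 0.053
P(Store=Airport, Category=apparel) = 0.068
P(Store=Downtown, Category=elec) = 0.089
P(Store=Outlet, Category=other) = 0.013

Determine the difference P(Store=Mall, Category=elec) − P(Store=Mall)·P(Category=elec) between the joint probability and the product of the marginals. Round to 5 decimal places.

P(Store=Mall) = 0.033 + 0.012 + 0.022 + 0.013 = 0.080.
P(Category=elec) = 0.089 + 0.012 + 0.053 + 0.094 + 0.093 = 0.341.
P(Store=Mall, Category=elec) − P(Store=Mall)P(Category=elec) = 0.012 − 0.080×0.341 = -0.01528.

-0.01528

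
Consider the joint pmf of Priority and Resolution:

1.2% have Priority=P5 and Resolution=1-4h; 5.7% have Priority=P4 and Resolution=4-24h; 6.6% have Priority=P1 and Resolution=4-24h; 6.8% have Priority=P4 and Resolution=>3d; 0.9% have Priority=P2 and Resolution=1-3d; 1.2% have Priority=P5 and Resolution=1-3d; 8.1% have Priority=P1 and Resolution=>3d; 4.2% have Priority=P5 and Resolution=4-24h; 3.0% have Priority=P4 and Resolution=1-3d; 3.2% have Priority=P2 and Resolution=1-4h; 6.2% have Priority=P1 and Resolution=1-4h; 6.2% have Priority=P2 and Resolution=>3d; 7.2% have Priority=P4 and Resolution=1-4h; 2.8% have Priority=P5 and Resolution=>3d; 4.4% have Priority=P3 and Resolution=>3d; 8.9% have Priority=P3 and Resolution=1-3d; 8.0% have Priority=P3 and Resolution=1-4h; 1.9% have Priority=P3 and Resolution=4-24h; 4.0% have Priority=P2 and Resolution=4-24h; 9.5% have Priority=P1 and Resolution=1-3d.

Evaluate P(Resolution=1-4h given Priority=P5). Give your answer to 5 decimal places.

0.12766

P(Priority=P5) = 0.012 + 0.042 + 0.012 + 0.028 = 0.094.
P(Resolution=1-4h | Priority=P5) = 0.012/0.094 = 0.12766.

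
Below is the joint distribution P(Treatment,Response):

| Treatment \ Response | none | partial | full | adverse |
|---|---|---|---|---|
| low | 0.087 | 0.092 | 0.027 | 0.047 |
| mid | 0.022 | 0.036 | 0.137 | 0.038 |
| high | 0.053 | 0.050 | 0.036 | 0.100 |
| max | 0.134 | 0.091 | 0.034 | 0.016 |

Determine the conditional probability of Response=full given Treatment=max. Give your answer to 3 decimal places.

P(Treatment=max) = 0.134 + 0.091 + 0.034 + 0.016 = 0.275.
P(Response=full | Treatment=max) = 0.034/0.275 = 0.124.

0.124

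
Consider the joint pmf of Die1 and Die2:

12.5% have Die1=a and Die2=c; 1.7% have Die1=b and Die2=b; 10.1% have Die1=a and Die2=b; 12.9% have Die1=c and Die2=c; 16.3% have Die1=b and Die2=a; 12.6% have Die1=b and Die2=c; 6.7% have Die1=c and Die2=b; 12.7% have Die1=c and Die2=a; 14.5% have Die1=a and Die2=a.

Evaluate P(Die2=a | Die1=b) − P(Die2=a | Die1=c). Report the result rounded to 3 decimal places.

0.139

P(Die1=b) = 0.163 + 0.017 + 0.126 = 0.306; P(Die2=a | Die1=b) = 0.163/0.306 = 0.5327.
P(Die1=c) = 0.127 + 0.067 + 0.129 = 0.323; P(Die2=a | Die1=c) = 0.127/0.323 = 0.3932.
Difference = 0.139.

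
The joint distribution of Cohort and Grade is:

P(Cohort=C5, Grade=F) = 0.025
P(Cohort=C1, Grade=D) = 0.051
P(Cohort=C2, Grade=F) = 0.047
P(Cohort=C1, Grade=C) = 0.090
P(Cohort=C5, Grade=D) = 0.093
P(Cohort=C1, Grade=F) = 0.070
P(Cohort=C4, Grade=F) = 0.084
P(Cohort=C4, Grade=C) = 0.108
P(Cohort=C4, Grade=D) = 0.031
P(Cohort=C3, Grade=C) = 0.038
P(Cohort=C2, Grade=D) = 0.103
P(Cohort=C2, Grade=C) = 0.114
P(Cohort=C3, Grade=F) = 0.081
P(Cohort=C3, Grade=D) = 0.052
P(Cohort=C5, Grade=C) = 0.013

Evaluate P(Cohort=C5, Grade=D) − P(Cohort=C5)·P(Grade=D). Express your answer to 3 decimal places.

0.050

P(Cohort=C5) = 0.013 + 0.093 + 0.025 = 0.131.
P(Grade=D) = 0.051 + 0.103 + 0.052 + 0.031 + 0.093 = 0.330.
P(Cohort=C5, Grade=D) − P(Cohort=C5)P(Grade=D) = 0.093 − 0.131×0.330 = 0.050.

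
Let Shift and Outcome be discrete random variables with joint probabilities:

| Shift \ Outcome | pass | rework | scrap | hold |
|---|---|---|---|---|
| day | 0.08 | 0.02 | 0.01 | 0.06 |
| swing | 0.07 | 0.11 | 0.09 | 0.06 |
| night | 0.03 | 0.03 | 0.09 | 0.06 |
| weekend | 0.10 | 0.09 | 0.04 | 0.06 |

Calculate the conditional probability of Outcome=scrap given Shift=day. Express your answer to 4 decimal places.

0.0588

P(Shift=day) = 0.08 + 0.02 + 0.01 + 0.06 = 0.17.
P(Outcome=scrap | Shift=day) = 0.01/0.17 = 0.0588.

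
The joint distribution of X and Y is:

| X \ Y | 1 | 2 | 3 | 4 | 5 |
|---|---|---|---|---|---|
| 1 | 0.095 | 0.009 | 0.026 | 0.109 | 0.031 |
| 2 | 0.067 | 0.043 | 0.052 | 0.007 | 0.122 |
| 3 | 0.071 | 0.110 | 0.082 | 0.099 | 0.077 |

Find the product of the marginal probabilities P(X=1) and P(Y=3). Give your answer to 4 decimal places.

0.0432

P(X=1) = 0.095 + 0.009 + 0.026 + 0.109 + 0.031 = 0.270.
P(Y=3) = 0.026 + 0.052 + 0.082 = 0.160.
Product: 0.270 × 0.160 = 0.0432.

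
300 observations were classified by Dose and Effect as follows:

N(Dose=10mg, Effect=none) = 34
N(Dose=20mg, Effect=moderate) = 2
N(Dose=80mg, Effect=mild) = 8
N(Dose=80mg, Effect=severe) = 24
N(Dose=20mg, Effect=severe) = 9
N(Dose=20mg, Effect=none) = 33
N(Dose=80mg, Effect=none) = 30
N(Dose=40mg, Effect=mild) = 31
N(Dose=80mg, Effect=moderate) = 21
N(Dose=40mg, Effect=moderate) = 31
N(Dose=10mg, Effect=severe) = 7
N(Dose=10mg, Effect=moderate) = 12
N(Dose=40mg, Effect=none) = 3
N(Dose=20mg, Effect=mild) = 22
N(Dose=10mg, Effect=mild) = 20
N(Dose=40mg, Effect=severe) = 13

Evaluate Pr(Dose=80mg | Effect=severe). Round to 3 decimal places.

0.453

Total with Effect=severe: 7 + 9 + 13 + 24 = 53.
P(Dose=80mg | Effect=severe) = 24/53 = 0.453.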